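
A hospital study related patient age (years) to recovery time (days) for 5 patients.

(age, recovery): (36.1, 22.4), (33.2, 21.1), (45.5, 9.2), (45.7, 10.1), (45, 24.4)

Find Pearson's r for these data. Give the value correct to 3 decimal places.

-0.559

n = 5, Σx = 205.5, Σy = 87.2, Σx² = 8589.19, Σy² = 1728.98, Σxy = 3487.33
nΣxy − ΣxΣy = 17436.65 − 17919.6 = -482.95
nΣx² − (Σx)² = 42945.95 − 42230.25 = 715.7; nΣy² − (Σy)² = 8644.9 − 7603.84 = 1041.06
r = -482.95 / √(715.7 × 1041.06) = -482.95 / 863.1840 ≈ -0.559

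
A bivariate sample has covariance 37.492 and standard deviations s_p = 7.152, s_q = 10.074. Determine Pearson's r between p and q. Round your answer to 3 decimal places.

r = Cov(p,q) / (s_p · s_q) = 37.492 / (7.152 × 10.074)
  = 37.492 / 72.0492 ≈ 0.520

0.520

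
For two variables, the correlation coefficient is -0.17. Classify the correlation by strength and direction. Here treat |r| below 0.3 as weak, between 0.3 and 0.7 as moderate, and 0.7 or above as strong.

r = -0.17 < 0 so the relationship is negative.
|r| = 0.17, which falls in the weak range.

weak negative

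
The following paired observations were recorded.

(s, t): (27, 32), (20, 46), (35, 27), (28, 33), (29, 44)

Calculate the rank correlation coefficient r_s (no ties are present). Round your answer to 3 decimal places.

-0.600

Rank s: 2, 1, 5, 3, 4
Rank t: 2, 5, 1, 3, 4
d = rank(s) − rank(t): 0, -4, 4, 0, 0; Σd² = 32
ρ = 1 − 6Σd² / [n(n²−1)] = 1 − 6×32 / (5×24) = 1 − 192/120 ≈ -0.600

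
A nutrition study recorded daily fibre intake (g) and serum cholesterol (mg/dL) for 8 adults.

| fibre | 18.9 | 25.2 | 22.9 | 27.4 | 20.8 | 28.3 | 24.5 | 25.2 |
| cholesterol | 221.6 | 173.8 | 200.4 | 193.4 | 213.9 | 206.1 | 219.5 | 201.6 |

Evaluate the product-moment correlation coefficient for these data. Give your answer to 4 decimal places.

-0.5081

n = 8, Σx = 193.2, Σy = 1630.3, Σx² = 4736.24, Σy² = 333929.95, Σxy = 39196.14
nΣxy − ΣxΣy = 313569.12 − 314973.96 = -1404.84
nΣx² − (Σx)² = 37889.92 − 37326.24 = 563.68; nΣy² − (Σy)² = 2671439.6 − 2657878.09 = 13561.51
r = -1404.84 / √(563.68 × 13561.51) = -1404.84 / 2764.8421 ≈ -0.5081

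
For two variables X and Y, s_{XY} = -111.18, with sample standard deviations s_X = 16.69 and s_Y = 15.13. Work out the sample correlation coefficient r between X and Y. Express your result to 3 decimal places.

r = Cov(X,Y) / (s_X · s_Y) = -111.18 / (16.69 × 15.13)
  = -111.18 / 252.5197 ≈ -0.440

-0.440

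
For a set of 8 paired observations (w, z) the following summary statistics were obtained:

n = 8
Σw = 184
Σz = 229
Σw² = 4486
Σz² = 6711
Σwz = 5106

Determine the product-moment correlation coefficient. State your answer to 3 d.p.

r = (nΣwz − ΣwΣz) / √[(nΣw² − (Σw)²)(nΣz² − (Σz)²)]
Numerator: 8×5106 − 184×229 = -1288
Denominator: √[(35888 − 33856)(53688 − 52441)] = √[2032 × 1247] = 1591.8241
r = -1288 / 1591.8241 ≈ -0.809

-0.809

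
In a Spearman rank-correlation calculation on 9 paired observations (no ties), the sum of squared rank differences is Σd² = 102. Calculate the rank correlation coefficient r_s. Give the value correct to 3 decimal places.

0.150

ρ = 1 − 6Σd² / [n(n²−1)] = 1 − 6×102 / (9×80)
  = 1 − 612/720 = 1 − 0.8500 ≈ 0.150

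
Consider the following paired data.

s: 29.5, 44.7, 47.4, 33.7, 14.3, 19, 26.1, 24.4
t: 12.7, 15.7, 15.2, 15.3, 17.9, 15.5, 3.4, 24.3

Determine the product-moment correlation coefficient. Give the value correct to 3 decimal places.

n = 8, Σs = 239.1, Σt = 120, Σs² = 8092.85, Σt² = 2035.62, Σst = 3544.66
nΣst − ΣsΣt = 28357.28 − 28692 = -334.72
nΣs² − (Σs)² = 64742.8 − 57168.81 = 7573.99; nΣt² − (Σt)² = 16284.96 − 14400 = 1884.96
r = -334.72 / √(7573.99 × 1884.96) = -334.72 / 3778.4479 ≈ -0.089

-0.089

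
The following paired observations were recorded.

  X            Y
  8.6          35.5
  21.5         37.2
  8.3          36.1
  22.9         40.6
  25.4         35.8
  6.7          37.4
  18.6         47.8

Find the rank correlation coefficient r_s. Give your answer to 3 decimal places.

0.000

Rank X: 3, 5, 2, 6, 7, 1, 4
Rank Y: 1, 4, 3, 6, 2, 5, 7
d = rank(X) − rank(Y): 2, 1, -1, 0, 5, -4, -3; Σd² = 56
ρ = 1 − 6Σd² / [n(n²−1)] = 1 − 6×56 / (7×48) = 1 − 336/336 ≈ 0.000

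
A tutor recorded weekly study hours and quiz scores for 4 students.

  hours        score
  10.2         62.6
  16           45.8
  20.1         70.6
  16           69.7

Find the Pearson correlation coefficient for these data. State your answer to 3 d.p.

0.229

n = 4, Σx = 62.3, Σy = 248.7, Σx² = 1020.05, Σy² = 15858.85, Σxy = 3905.58
nΣxy − ΣxΣy = 15622.32 − 15494.01 = 128.31
nΣx² − (Σx)² = 4080.2 − 3881.29 = 198.91; nΣy² − (Σy)² = 63435.4 − 61851.69 = 1583.71
r = 128.31 / √(198.91 × 1583.71) = 128.31 / 561.2626 ≈ 0.229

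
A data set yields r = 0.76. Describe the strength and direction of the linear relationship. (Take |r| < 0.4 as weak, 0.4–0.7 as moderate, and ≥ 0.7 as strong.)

r = 0.76 > 0 so the relationship is positive.
|r| = 0.76, which falls in the strong range.

strong positive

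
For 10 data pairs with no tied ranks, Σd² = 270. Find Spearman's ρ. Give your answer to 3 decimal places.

ρ = 1 − 6Σd² / [n(n²−1)] = 1 − 6×270 / (10×99)
  = 1 − 1620/990 = 1 − 1.6364 ≈ -0.636

-0.636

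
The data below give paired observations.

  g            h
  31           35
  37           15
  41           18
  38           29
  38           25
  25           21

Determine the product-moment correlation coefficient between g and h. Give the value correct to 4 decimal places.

n = 6, Σg = 210, Σh = 143, Σg² = 7524, Σh² = 3681, Σgh = 4955
nΣgh − ΣgΣh = 29730 − 30030 = -300
nΣg² − (Σg)² = 45144 − 44100 = 1044; nΣh² − (Σh)² = 22086 − 20449 = 1637
r = -300 / √(1044 × 1637) = -300 / 1307.2980 ≈ -0.2295

-0.2295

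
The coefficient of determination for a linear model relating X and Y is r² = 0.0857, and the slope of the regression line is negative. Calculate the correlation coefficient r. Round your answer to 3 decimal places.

|r| = √0.0857 = 0.293
The association is negative, so r = −0.293.

-0.293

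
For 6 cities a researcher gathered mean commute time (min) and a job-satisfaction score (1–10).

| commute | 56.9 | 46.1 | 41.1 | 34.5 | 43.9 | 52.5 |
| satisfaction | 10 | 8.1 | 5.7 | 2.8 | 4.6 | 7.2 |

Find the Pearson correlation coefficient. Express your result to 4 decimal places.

0.9025

n = 6, Σx = 275, Σy = 38.4, Σx² = 12925.74, Σy² = 278.94, Σxy = 1853.22
nΣxy − ΣxΣy = 11119.32 − 10560 = 559.32
nΣx² − (Σx)² = 77554.44 − 75625 = 1929.44; nΣy² − (Σy)² = 1673.64 − 1474.56 = 199.08
r = 559.32 / √(1929.44 × 199.08) = 559.32 / 619.7684 ≈ 0.9025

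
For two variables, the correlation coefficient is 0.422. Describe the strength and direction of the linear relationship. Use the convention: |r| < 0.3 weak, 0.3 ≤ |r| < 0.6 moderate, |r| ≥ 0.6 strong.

moderate positive

r = 0.422 > 0 so the relationship is positive.
|r| = 0.422, which falls in the moderate range.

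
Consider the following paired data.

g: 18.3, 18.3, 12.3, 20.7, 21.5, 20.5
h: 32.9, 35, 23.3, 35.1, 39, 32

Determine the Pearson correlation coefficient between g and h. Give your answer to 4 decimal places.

n = 6, Σg = 111.6, Σh = 197.3, Σg² = 2132.06, Σh² = 6627.31, Σgh = 3750.23
nΣgh − ΣgΣh = 22501.38 − 22018.68 = 482.7
nΣg² − (Σg)² = 12792.36 − 12454.56 = 337.8; nΣh² − (Σh)² = 39763.86 − 38927.29 = 836.57
r = 482.7 / √(337.8 × 836.57) = 482.7 / 531.5951 ≈ 0.9080

0.9080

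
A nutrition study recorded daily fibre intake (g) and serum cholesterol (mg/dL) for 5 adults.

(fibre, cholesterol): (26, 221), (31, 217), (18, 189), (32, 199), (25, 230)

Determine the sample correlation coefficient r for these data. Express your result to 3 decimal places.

0.305

n = 5, Σx = 132, Σy = 1056, Σx² = 3610, Σy² = 224152, Σxy = 27993
nΣxy − ΣxΣy = 139965 − 139392 = 573
nΣx² − (Σx)² = 18050 − 17424 = 626; nΣy² − (Σy)² = 1120760 − 1115136 = 5624
r = 573 / √(626 × 5624) = 573 / 1876.3326 ≈ 0.305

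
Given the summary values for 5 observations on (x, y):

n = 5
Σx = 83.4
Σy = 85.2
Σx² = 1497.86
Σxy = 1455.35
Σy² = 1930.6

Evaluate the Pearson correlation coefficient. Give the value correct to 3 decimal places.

0.151

r = (nΣxy − ΣxΣy) / √[(nΣx² − (Σx)²)(nΣy² − (Σy)²)]
Numerator: 5×1455.35 − 83.4×85.2 = 171.07
Denominator: √[(7489.3 − 6955.56)(9653 − 7259.04)] = √[533.74 × 2393.96] = 1130.3770
r = 171.07 / 1130.3770 ≈ 0.151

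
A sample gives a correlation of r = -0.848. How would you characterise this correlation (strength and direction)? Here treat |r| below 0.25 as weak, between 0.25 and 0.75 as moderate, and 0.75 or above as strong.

r = -0.848 < 0 so the relationship is negative.
|r| = 0.848, which falls in the strong range.

strong negative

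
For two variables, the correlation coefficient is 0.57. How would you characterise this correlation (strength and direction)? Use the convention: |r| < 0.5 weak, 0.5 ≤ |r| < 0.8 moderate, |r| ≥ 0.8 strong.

r = 0.57 > 0 so the relationship is positive.
|r| = 0.57, which falls in the moderate range.

moderate positive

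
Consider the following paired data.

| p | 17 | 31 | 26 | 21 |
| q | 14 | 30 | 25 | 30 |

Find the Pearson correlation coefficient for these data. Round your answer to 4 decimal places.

n = 4, Σp = 95, Σq = 99, Σp² = 2367, Σq² = 2621, Σpq = 2448
nΣpq − ΣpΣq = 9792 − 9405 = 387
nΣp² − (Σp)² = 9468 − 9025 = 443; nΣq² − (Σq)² = 10484 − 9801 = 683
r = 387 / √(443 × 683) = 387 / 550.0627 ≈ 0.7036

0.7036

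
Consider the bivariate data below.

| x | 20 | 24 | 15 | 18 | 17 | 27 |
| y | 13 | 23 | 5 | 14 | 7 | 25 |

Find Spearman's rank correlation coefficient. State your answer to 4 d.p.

0.9429

Rank x: 4, 5, 1, 3, 2, 6
Rank y: 3, 5, 1, 4, 2, 6
d = rank(x) − rank(y): 1, 0, 0, -1, 0, 0; Σd² = 2
ρ = 1 − 6Σd² / [n(n²−1)] = 1 − 6×2 / (6×35) = 1 − 12/210 ≈ 0.9429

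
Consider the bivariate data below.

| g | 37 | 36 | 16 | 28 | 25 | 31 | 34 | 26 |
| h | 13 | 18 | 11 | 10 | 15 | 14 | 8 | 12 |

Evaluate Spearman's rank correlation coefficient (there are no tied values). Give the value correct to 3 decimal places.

Rank g: 8, 7, 1, 4, 2, 5, 6, 3
Rank h: 5, 8, 3, 2, 7, 6, 1, 4
d = rank(g) − rank(h): 3, -1, -2, 2, -5, -1, 5, -1; Σd² = 70
ρ = 1 − 6Σd² / [n(n²−1)] = 1 − 6×70 / (8×63) = 1 − 420/504 ≈ 0.167

0.167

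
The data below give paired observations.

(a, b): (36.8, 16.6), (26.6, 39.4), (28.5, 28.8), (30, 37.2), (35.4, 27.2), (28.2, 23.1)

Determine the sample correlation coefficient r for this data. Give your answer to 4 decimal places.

-0.6530

n = 6, Σa = 185.5, Σb = 172.3, Σa² = 5822.45, Σb² = 5314.65, Σab = 5210.02
nΣab − ΣaΣb = 31260.12 − 31961.65 = -701.53
nΣa² − (Σa)² = 34934.7 − 34410.25 = 524.45; nΣb² − (Σb)² = 31887.9 − 29687.29 = 2200.61
r = -701.53 / √(524.45 × 2200.61) = -701.53 / 1074.2951 ≈ -0.6530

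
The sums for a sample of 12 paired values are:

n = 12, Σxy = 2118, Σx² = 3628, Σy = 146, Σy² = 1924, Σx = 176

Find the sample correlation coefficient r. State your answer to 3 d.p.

r = (nΣxy − ΣxΣy) / √[(nΣx² − (Σx)²)(nΣy² − (Σy)²)]
Numerator: 12×2118 − 176×146 = -280
Denominator: √[(43536 − 30976)(23088 − 21316)] = √[12560 × 1772] = 4717.6604
r = -280 / 4717.6604 ≈ -0.059

-0.059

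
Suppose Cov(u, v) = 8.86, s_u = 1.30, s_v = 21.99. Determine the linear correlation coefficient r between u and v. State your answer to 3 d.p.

r = Cov(u,v) / (s_u · s_v) = 8.86 / (1.30 × 21.99)
  = 8.86 / 28.5870 ≈ 0.310

0.310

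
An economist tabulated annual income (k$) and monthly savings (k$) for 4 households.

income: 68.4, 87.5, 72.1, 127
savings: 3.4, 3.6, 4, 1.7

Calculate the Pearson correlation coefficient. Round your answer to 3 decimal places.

n = 4, Σx = 355, Σy = 12.7, Σx² = 33662.22, Σy² = 43.41, Σxy = 1051.86
nΣxy − ΣxΣy = 4207.44 − 4508.5 = -301.06
nΣx² − (Σx)² = 134648.88 − 126025 = 8623.88; nΣy² − (Σy)² = 173.64 − 161.29 = 12.35
r = -301.06 / √(8623.88 × 12.35) = -301.06 / 326.3509 ≈ -0.923

-0.923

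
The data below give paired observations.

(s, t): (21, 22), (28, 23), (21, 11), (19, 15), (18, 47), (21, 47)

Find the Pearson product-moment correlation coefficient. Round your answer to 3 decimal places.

-0.236

n = 6, Σs = 128, Σt = 165, Σs² = 2792, Σt² = 5777, Σst = 3455
nΣst − ΣsΣt = 20730 − 21120 = -390
nΣs² − (Σs)² = 16752 − 16384 = 368; nΣt² − (Σt)² = 34662 − 27225 = 7437
r = -390 / √(368 × 7437) = -390 / 1654.3325 ≈ -0.236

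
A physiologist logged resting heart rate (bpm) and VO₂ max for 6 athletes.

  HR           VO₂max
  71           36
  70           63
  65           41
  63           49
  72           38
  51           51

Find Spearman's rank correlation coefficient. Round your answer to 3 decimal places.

Rank HR: 5, 4, 3, 2, 6, 1
Rank VO₂max: 1, 6, 3, 4, 2, 5
d = rank(HR) − rank(VO₂max): 4, -2, 0, -2, 4, -4; Σd² = 56
ρ = 1 − 6Σd² / [n(n²−1)] = 1 − 6×56 / (6×35) = 1 − 336/210 ≈ -0.600

-0.600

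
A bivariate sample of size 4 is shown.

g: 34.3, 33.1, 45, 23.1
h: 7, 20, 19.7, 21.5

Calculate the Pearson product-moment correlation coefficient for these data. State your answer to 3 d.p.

n = 4, Σg = 135.5, Σh = 68.2, Σg² = 4830.71, Σh² = 1299.34, Σgh = 2285.25
nΣgh − ΣgΣh = 9141 − 9241.1 = -100.1
nΣg² − (Σg)² = 19322.84 − 18360.25 = 962.59; nΣh² − (Σh)² = 5197.36 − 4651.24 = 546.12
r = -100.1 / √(962.59 × 546.12) = -100.1 / 725.0446 ≈ -0.138

-0.138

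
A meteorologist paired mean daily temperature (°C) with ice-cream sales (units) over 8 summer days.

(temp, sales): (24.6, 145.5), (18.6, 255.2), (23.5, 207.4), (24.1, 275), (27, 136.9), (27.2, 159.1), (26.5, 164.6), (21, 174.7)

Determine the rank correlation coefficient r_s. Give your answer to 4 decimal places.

-0.7143

Rank temp: 5, 1, 3, 4, 7, 8, 6, 2
Rank sales: 2, 7, 6, 8, 1, 3, 4, 5
d = rank(temp) − rank(sales): 3, -6, -3, -4, 6, 5, 2, -3; Σd² = 144
ρ = 1 − 6Σd² / [n(n²−1)] = 1 − 6×144 / (8×63) = 1 − 864/504 ≈ -0.7143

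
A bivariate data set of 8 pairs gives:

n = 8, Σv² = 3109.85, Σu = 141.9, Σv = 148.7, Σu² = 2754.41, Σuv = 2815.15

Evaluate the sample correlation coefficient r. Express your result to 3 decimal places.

0.620

r = (nΣuv − ΣuΣv) / √[(nΣu² − (Σu)²)(nΣv² − (Σv)²)]
Numerator: 8×2815.15 − 141.9×148.7 = 1420.67
Denominator: √[(22035.28 − 20135.61)(24878.8 − 22111.69)] = √[1899.67 × 2767.11] = 2292.7267
r = 1420.67 / 2292.7267 ≈ 0.620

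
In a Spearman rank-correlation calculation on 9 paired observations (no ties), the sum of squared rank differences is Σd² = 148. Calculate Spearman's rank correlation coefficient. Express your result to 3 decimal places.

ρ = 1 − 6Σd² / [n(n²−1)] = 1 − 6×148 / (9×80)
  = 1 − 888/720 = 1 − 1.2333 ≈ -0.233

-0.233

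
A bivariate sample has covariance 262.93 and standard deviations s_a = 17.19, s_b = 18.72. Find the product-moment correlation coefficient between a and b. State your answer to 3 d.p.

r = Cov(a,b) / (s_a · s_b) = 262.93 / (17.19 × 18.72)
  = 262.93 / 321.7968 ≈ 0.817

0.817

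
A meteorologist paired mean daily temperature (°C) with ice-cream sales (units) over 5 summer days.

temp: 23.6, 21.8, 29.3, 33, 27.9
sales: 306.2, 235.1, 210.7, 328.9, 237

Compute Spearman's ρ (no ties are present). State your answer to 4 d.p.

0.3000

Rank temp: 2, 1, 4, 5, 3
Rank sales: 4, 2, 1, 5, 3
d = rank(temp) − rank(sales): -2, -1, 3, 0, 0; Σd² = 14
ρ = 1 − 6Σd² / [n(n²−1)] = 1 − 6×14 / (5×24) = 1 − 84/120 ≈ 0.3000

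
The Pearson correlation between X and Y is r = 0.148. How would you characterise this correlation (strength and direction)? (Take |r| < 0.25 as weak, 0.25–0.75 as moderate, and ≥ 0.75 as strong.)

weak positive

r = 0.148 > 0 so the relationship is positive.
|r| = 0.148, which falls in the weak range.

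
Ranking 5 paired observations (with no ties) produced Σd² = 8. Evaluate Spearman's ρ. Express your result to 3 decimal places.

0.600

ρ = 1 − 6Σd² / [n(n²−1)] = 1 − 6×8 / (5×24)
  = 1 − 48/120 = 1 − 0.4000 ≈ 0.600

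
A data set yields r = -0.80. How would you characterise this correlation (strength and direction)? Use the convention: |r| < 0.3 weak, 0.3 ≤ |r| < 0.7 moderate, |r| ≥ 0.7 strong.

r = -0.80 < 0 so the relationship is negative.
|r| = 0.80, which falls in the strong range.

strong negative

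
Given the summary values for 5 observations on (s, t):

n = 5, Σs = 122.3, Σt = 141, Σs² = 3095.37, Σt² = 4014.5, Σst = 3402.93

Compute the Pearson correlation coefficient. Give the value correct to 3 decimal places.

r = (nΣst − ΣsΣt) / √[(nΣs² − (Σs)²)(nΣt² − (Σt)²)]
Numerator: 5×3402.93 − 122.3×141 = -229.65
Denominator: √[(15476.85 − 14957.29)(20072.5 − 19881)] = √[519.56 × 191.5] = 315.4295
r = -229.65 / 315.4295 ≈ -0.728

-0.728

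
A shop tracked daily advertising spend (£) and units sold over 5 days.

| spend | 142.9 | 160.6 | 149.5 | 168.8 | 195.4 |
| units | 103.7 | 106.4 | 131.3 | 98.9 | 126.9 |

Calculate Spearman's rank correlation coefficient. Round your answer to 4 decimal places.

Rank spend: 1, 3, 2, 4, 5
Rank units: 2, 3, 5, 1, 4
d = rank(spend) − rank(units): -1, 0, -3, 3, 1; Σd² = 20
ρ = 1 − 6Σd² / [n(n²−1)] = 1 − 6×20 / (5×24) = 1 − 120/120 ≈ 0.0000

0.0000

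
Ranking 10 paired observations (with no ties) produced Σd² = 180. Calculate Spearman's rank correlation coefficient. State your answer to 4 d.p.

ρ = 1 − 6Σd² / [n(n²−1)] = 1 − 6×180 / (10×99)
  = 1 − 1080/990 = 1 − 1.09091 ≈ -0.0909

-0.0909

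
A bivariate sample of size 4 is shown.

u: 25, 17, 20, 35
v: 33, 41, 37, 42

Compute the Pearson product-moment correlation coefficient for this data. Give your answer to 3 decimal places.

0.223

n = 4, Σu = 97, Σv = 153, Σu² = 2539, Σv² = 5903, Σuv = 3732
nΣuv − ΣuΣv = 14928 − 14841 = 87
nΣu² − (Σu)² = 10156 − 9409 = 747; nΣv² − (Σv)² = 23612 − 23409 = 203
r = 87 / √(747 × 203) = 87 / 389.4111 ≈ 0.223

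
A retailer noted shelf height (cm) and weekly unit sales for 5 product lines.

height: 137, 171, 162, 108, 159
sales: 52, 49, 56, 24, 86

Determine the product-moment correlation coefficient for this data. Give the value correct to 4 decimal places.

n = 5, Σx = 737, Σy = 267, Σx² = 111199, Σy² = 16213, Σxy = 40841
nΣxy − ΣxΣy = 204205 − 196779 = 7426
nΣx² − (Σx)² = 555995 − 543169 = 12826; nΣy² − (Σy)² = 81065 − 71289 = 9776
r = 7426 / √(12826 × 9776) = 7426 / 11197.6326 ≈ 0.6632

0.6632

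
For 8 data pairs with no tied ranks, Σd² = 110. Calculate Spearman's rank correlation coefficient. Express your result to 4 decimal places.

-0.3095

ρ = 1 − 6Σd² / [n(n²−1)] = 1 − 6×110 / (8×63)
  = 1 − 660/504 = 1 − 1.30952 ≈ -0.3095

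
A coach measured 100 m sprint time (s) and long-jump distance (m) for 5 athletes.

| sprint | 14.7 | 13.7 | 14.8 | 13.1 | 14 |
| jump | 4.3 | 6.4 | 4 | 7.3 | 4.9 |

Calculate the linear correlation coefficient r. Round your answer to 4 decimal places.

-0.9689

n = 5, Σx = 70.3, Σy = 26.9, Σx² = 990.43, Σy² = 152.75, Σxy = 374.32
nΣxy − ΣxΣy = 1871.6 − 1891.07 = -19.47
nΣx² − (Σx)² = 4952.15 − 4942.09 = 10.06; nΣy² − (Σy)² = 763.75 − 723.61 = 40.14
r = -19.47 / √(10.06 × 40.14) = -19.47 / 20.0950 ≈ -0.9689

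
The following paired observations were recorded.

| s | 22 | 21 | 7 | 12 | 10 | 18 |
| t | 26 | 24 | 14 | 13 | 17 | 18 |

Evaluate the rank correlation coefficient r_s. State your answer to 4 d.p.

0.8286

Rank s: 6, 5, 1, 3, 2, 4
Rank t: 6, 5, 2, 1, 3, 4
d = rank(s) − rank(t): 0, 0, -1, 2, -1, 0; Σd² = 6
ρ = 1 − 6Σd² / [n(n²−1)] = 1 − 6×6 / (6×35) = 1 − 36/210 ≈ 0.8286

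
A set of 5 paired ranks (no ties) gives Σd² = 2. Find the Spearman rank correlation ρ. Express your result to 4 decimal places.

0.9000

ρ = 1 − 6Σd² / [n(n²−1)] = 1 − 6×2 / (5×24)
  = 1 − 12/120 = 1 − 0.10000 ≈ 0.9000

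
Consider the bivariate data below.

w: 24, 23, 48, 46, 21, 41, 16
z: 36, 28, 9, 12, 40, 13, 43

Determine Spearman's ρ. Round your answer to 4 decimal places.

-0.9643

Rank w: 4, 3, 7, 6, 2, 5, 1
Rank z: 5, 4, 1, 2, 6, 3, 7
d = rank(w) − rank(z): -1, -1, 6, 4, -4, 2, -6; Σd² = 110
ρ = 1 − 6Σd² / [n(n²−1)] = 1 − 6×110 / (7×48) = 1 − 660/336 ≈ -0.9643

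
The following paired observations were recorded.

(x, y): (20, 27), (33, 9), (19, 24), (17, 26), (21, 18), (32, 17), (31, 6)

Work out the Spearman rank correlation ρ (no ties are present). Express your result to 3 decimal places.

-0.786

Rank x: 3, 7, 2, 1, 4, 6, 5
Rank y: 7, 2, 5, 6, 4, 3, 1
d = rank(x) − rank(y): -4, 5, -3, -5, 0, 3, 4; Σd² = 100
ρ = 1 − 6Σd² / [n(n²−1)] = 1 − 6×100 / (7×48) = 1 − 600/336 ≈ -0.786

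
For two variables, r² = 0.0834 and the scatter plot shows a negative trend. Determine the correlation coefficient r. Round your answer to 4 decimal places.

-0.2888

|r| = √0.0834 = 0.2888
The association is negative, so r = −0.2888.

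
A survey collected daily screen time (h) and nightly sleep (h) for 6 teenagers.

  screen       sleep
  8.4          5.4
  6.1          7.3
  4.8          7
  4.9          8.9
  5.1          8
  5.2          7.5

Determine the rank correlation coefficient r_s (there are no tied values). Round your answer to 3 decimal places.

-0.429

Rank screen: 6, 5, 1, 2, 3, 4
Rank sleep: 1, 3, 2, 6, 5, 4
d = rank(screen) − rank(sleep): 5, 2, -1, -4, -2, 0; Σd² = 50
ρ = 1 − 6Σd² / [n(n²−1)] = 1 − 6×50 / (6×35) = 1 − 300/210 ≈ -0.429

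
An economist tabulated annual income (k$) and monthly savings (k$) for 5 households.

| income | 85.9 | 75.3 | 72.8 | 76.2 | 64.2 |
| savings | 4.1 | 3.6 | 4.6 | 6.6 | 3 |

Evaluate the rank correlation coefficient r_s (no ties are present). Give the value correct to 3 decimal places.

0.500

Rank income: 5, 3, 2, 4, 1
Rank savings: 3, 2, 4, 5, 1
d = rank(income) − rank(savings): 2, 1, -2, -1, 0; Σd² = 10
ρ = 1 − 6Σd² / [n(n²−1)] = 1 − 6×10 / (5×24) = 1 − 60/120 ≈ 0.500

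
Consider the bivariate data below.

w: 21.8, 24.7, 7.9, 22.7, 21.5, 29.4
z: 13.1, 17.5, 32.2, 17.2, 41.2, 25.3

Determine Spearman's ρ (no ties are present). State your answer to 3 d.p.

-0.371

Rank w: 3, 5, 1, 4, 2, 6
Rank z: 1, 3, 5, 2, 6, 4
d = rank(w) − rank(z): 2, 2, -4, 2, -4, 2; Σd² = 48
ρ = 1 − 6Σd² / [n(n²−1)] = 1 − 6×48 / (6×35) = 1 − 288/210 ≈ -0.371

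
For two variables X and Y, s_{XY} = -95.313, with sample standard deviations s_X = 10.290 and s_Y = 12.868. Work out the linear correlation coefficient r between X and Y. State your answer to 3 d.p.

-0.720

r = Cov(X,Y) / (s_X · s_Y) = -95.313 / (10.290 × 12.868)
  = -95.313 / 132.4117 ≈ -0.720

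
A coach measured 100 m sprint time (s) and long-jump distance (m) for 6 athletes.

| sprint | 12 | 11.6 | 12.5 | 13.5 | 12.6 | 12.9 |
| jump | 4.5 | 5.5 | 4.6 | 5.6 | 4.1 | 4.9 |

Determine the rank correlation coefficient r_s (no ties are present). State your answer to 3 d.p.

Rank sprint: 2, 1, 3, 6, 4, 5
Rank jump: 2, 5, 3, 6, 1, 4
d = rank(sprint) − rank(jump): 0, -4, 0, 0, 3, 1; Σd² = 26
ρ = 1 − 6Σd² / [n(n²−1)] = 1 − 6×26 / (6×35) = 1 − 156/210 ≈ 0.257

0.257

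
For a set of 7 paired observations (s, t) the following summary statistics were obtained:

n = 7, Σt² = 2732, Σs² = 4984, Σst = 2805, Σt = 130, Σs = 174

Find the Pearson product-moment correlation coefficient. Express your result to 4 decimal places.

r = (nΣst − ΣsΣt) / √[(nΣs² − (Σs)²)(nΣt² − (Σt)²)]
Numerator: 7×2805 − 174×130 = -2985
Denominator: √[(34888 − 30276)(19124 − 16900)] = √[4612 × 2224] = 3202.6689
r = -2985 / 3202.6689 ≈ -0.9320

-0.9320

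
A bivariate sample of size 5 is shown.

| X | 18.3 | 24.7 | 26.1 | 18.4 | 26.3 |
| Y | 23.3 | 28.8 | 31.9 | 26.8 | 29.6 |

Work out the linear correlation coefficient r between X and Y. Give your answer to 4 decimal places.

0.8806

n = 5, ΣX = 113.8, ΣY = 140.4, ΣX² = 2656.44, ΣY² = 3984.34, ΣXY = 3241.94
nΣXY − ΣXΣY = 16209.7 − 15977.52 = 232.18
nΣX² − (ΣX)² = 13282.2 − 12950.44 = 331.76; nΣY² − (ΣY)² = 19921.7 − 19712.16 = 209.54
r = 232.18 / √(331.76 × 209.54) = 232.18 / 263.6607 ≈ 0.8806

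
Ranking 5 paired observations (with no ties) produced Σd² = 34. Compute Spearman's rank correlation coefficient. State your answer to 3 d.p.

-0.700

ρ = 1 − 6Σd² / [n(n²−1)] = 1 − 6×34 / (5×24)
  = 1 − 204/120 = 1 − 1.7000 ≈ -0.700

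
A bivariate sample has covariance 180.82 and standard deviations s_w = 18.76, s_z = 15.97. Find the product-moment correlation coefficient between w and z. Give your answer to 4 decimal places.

0.6035

r = Cov(w,z) / (s_w · s_z) = 180.82 / (18.76 × 15.97)
  = 180.82 / 299.5972 ≈ 0.6035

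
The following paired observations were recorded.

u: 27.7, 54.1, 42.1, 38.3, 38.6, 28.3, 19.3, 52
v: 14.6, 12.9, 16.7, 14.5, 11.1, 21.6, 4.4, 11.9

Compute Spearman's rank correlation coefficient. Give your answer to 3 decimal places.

0.000

Rank u: 2, 8, 6, 4, 5, 3, 1, 7
Rank v: 6, 4, 7, 5, 2, 8, 1, 3
d = rank(u) − rank(v): -4, 4, -1, -1, 3, -5, 0, 4; Σd² = 84
ρ = 1 − 6Σd² / [n(n²−1)] = 1 − 6×84 / (8×63) = 1 − 504/504 ≈ 0.000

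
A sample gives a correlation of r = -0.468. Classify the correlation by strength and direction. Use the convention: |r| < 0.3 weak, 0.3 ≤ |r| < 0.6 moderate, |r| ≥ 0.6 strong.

r = -0.468 < 0 so the relationship is negative.
|r| = 0.468, which falls in the moderate range.

moderate negative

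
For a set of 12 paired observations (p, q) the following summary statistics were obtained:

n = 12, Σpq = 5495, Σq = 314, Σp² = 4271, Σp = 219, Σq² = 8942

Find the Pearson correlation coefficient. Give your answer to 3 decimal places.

-0.528

r = (nΣpq − ΣpΣq) / √[(nΣp² − (Σp)²)(nΣq² − (Σq)²)]
Numerator: 12×5495 − 219×314 = -2826
Denominator: √[(51252 − 47961)(107304 − 98596)] = √[3291 × 8708] = 5353.3193
r = -2826 / 5353.3193 ≈ -0.528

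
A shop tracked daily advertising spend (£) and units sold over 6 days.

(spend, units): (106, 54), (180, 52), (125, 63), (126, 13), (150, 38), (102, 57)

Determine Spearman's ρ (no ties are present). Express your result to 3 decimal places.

Rank spend: 2, 6, 3, 4, 5, 1
Rank units: 4, 3, 6, 1, 2, 5
d = rank(spend) − rank(units): -2, 3, -3, 3, 3, -4; Σd² = 56
ρ = 1 − 6Σd² / [n(n²−1)] = 1 − 6×56 / (6×35) = 1 − 336/210 ≈ -0.600

-0.600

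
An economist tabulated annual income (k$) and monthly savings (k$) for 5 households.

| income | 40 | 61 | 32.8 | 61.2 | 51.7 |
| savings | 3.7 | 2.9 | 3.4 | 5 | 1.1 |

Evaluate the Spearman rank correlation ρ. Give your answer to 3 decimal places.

0.200

Rank income: 2, 4, 1, 5, 3
Rank savings: 4, 2, 3, 5, 1
d = rank(income) − rank(savings): -2, 2, -2, 0, 2; Σd² = 16
ρ = 1 − 6Σd² / [n(n²−1)] = 1 − 6×16 / (5×24) = 1 − 96/120 ≈ 0.200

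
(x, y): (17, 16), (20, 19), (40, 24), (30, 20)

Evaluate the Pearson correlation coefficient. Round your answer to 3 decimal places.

0.955

n = 4, Σx = 107, Σy = 79, Σx² = 3189, Σy² = 1593, Σxy = 2212
nΣxy − ΣxΣy = 8848 − 8453 = 395
nΣx² − (Σx)² = 12756 − 11449 = 1307; nΣy² − (Σy)² = 6372 − 6241 = 131
r = 395 / √(1307 × 131) = 395 / 413.7838 ≈ 0.955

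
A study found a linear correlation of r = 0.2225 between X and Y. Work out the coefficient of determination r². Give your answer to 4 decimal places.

r² = (0.2225)² = 0.0495

0.0495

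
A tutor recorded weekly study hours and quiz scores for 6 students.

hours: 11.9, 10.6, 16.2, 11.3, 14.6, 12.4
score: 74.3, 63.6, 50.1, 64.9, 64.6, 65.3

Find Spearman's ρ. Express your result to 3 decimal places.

Rank hours: 3, 1, 6, 2, 5, 4
Rank score: 6, 2, 1, 4, 3, 5
d = rank(hours) − rank(score): -3, -1, 5, -2, 2, -1; Σd² = 44
ρ = 1 − 6Σd² / [n(n²−1)] = 1 − 6×44 / (6×35) = 1 − 264/210 ≈ -0.257

-0.257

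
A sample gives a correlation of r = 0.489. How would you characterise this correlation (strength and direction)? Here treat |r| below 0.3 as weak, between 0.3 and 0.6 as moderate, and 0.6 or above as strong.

r = 0.489 > 0 so the relationship is positive.
|r| = 0.489, which falls in the moderate range.

moderate positive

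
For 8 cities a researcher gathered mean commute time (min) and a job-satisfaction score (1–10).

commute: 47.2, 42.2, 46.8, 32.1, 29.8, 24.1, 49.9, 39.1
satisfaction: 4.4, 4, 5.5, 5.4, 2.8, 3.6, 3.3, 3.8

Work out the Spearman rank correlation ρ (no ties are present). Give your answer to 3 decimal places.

0.262

Rank commute: 7, 5, 6, 3, 2, 1, 8, 4
Rank satisfaction: 6, 5, 8, 7, 1, 3, 2, 4
d = rank(commute) − rank(satisfaction): 1, 0, -2, -4, 1, -2, 6, 0; Σd² = 62
ρ = 1 − 6Σd² / [n(n²−1)] = 1 − 6×62 / (8×63) = 1 − 372/504 ≈ 0.262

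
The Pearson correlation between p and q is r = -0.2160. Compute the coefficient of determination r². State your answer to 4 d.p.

0.0467

r² = (-0.2160)² = 0.0467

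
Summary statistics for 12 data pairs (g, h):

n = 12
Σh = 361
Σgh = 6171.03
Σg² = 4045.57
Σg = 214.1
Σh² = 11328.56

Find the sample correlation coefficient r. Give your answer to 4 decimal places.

r = (nΣgh − ΣgΣh) / √[(nΣg² − (Σg)²)(nΣh² − (Σh)²)]
Numerator: 12×6171.03 − 214.1×361 = -3237.74
Denominator: √[(48546.84 − 45838.81)(135942.72 − 130321)] = √[2708.03 × 5621.72] = 3901.7671
r = -3237.74 / 3901.7671 ≈ -0.8298

-0.8298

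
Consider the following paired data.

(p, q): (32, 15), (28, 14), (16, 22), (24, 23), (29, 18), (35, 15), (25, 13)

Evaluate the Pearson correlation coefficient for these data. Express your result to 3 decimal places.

n = 7, Σp = 189, Σq = 120, Σp² = 5331, Σq² = 2152, Σpq = 3148
nΣpq − ΣpΣq = 22036 − 22680 = -644
nΣp² − (Σp)² = 37317 − 35721 = 1596; nΣq² − (Σq)² = 15064 − 14400 = 664
r = -644 / √(1596 × 664) = -644 / 1029.4387 ≈ -0.626

-0.626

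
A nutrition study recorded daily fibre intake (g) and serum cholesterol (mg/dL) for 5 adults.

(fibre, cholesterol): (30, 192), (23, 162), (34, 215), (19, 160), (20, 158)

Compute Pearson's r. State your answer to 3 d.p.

0.977

n = 5, Σx = 126, Σy = 887, Σx² = 3346, Σy² = 159897, Σxy = 22996
nΣxy − ΣxΣy = 114980 − 111762 = 3218
nΣx² − (Σx)² = 16730 − 15876 = 854; nΣy² − (Σy)² = 799485 − 786769 = 12716
r = 3218 / √(854 × 12716) = 3218 / 3295.3701 ≈ 0.977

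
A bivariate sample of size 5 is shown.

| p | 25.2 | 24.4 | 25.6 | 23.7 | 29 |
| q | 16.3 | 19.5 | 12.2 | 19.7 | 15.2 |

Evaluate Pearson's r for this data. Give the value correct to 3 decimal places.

-0.545

n = 5, Σp = 127.9, Σq = 82.9, Σp² = 3288.45, Σq² = 1413.91, Σpq = 2106.57
nΣpq − ΣpΣq = 10532.85 − 10602.91 = -70.06
nΣp² − (Σp)² = 16442.25 − 16358.41 = 83.84; nΣq² − (Σq)² = 7069.55 − 6872.41 = 197.14
r = -70.06 / √(83.84 × 197.14) = -70.06 / 128.5621 ≈ -0.545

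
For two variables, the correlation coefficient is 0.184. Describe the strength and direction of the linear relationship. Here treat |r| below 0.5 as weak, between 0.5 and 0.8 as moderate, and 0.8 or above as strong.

r = 0.184 > 0 so the relationship is positive.
|r| = 0.184, which falls in the weak range.

weak positive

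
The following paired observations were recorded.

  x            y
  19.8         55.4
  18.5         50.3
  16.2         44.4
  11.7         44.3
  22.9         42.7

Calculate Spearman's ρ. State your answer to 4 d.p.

Rank x: 4, 3, 2, 1, 5
Rank y: 5, 4, 3, 2, 1
d = rank(x) − rank(y): -1, -1, -1, -1, 4; Σd² = 20
ρ = 1 − 6Σd² / [n(n²−1)] = 1 − 6×20 / (5×24) = 1 − 120/120 ≈ 0.0000

0.0000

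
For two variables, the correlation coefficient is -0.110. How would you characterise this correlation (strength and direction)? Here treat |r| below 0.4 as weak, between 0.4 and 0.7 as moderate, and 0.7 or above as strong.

weak negative

r = -0.110 < 0 so the relationship is negative.
|r| = 0.110, which falls in the weak range.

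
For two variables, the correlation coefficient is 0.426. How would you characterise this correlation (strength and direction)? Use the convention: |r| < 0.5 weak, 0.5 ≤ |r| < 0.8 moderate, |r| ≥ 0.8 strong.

r = 0.426 > 0 so the relationship is positive.
|r| = 0.426, which falls in the weak range.

weak positive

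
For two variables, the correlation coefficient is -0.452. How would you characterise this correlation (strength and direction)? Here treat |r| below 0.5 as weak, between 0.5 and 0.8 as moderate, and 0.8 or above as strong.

r = -0.452 < 0 so the relationship is negative.
|r| = 0.452, which falls in the weak range.

weak negative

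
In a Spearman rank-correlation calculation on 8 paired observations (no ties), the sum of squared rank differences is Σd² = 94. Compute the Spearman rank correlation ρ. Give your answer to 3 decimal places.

ρ = 1 − 6Σd² / [n(n²−1)] = 1 − 6×94 / (8×63)
  = 1 − 564/504 = 1 − 1.1190 ≈ -0.119

-0.119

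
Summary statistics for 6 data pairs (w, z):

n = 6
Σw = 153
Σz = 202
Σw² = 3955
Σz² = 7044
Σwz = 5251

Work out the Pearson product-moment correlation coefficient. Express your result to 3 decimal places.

r = (nΣwz − ΣwΣz) / √[(nΣw² − (Σw)²)(nΣz² − (Σz)²)]
Numerator: 6×5251 − 153×202 = 600
Denominator: √[(23730 − 23409)(42264 − 40804)] = √[321 × 1460] = 684.5875
r = 600 / 684.5875 ≈ 0.876

0.876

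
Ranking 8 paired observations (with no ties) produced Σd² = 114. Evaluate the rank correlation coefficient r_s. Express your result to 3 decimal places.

-0.357

ρ = 1 − 6Σd² / [n(n²−1)] = 1 − 6×114 / (8×63)
  = 1 − 684/504 = 1 − 1.3571 ≈ -0.357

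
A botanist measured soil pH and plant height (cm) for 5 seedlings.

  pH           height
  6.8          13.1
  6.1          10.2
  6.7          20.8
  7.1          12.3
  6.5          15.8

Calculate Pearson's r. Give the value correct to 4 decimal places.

n = 5, Σx = 33.2, Σy = 72.2, Σx² = 221, Σy² = 1109.22, Σxy = 480.69
nΣxy − ΣxΣy = 2403.45 − 2397.04 = 6.41
nΣx² − (Σx)² = 1105 − 1102.24 = 2.76; nΣy² − (Σy)² = 5546.1 − 5212.84 = 333.26
r = 6.41 / √(2.76 × 333.26) = 6.41 / 30.3282 ≈ 0.2114

0.2114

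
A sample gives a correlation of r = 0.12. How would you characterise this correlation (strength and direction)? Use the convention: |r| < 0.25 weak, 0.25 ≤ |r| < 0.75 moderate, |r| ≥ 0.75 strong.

weak positive

r = 0.12 > 0 so the relationship is positive.
|r| = 0.12, which falls in the weak range.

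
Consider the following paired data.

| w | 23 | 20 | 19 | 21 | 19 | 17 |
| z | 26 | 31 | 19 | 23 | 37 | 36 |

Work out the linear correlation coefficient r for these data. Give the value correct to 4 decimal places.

-0.4653

n = 6, Σw = 119, Σz = 172, Σw² = 2381, Σz² = 5192, Σwz = 3377
nΣwz − ΣwΣz = 20262 − 20468 = -206
nΣw² − (Σw)² = 14286 − 14161 = 125; nΣz² − (Σz)² = 31152 − 29584 = 1568
r = -206 / √(125 × 1568) = -206 / 442.7189 ≈ -0.4653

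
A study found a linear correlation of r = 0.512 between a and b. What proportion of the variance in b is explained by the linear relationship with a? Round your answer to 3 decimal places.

0.262

r² = (0.512)² = 0.262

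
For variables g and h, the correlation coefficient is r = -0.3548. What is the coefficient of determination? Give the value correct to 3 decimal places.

0.126

r² = (-0.3548)² = 0.126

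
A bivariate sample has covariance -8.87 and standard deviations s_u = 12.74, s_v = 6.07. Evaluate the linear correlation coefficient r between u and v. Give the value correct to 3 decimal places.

-0.115

r = Cov(u,v) / (s_u · s_v) = -8.87 / (12.74 × 6.07)
  = -8.87 / 77.3318 ≈ -0.115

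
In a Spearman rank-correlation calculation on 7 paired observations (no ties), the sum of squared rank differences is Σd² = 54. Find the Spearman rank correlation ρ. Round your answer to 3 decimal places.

0.036

ρ = 1 − 6Σd² / [n(n²−1)] = 1 − 6×54 / (7×48)
  = 1 − 324/336 = 1 − 0.9643 ≈ 0.036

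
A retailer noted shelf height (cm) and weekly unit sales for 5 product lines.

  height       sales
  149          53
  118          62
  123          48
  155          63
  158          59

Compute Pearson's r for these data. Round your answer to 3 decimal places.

0.279

n = 5, Σx = 703, Σy = 285, Σx² = 100243, Σy² = 16407, Σxy = 40204
nΣxy − ΣxΣy = 201020 − 200355 = 665
nΣx² − (Σx)² = 501215 − 494209 = 7006; nΣy² − (Σy)² = 82035 − 81225 = 810
r = 665 / √(7006 × 810) = 665 / 2382.1965 ≈ 0.279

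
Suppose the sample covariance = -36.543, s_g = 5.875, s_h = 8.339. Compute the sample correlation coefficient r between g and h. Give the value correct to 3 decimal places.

-0.746

r = Cov(g,h) / (s_g · s_h) = -36.543 / (5.875 × 8.339)
  = -36.543 / 48.9916 ≈ -0.746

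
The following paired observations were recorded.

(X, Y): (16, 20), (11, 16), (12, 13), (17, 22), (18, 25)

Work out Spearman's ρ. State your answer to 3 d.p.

Rank X: 3, 1, 2, 4, 5
Rank Y: 3, 2, 1, 4, 5
d = rank(X) − rank(Y): 0, -1, 1, 0, 0; Σd² = 2
ρ = 1 − 6Σd² / [n(n²−1)] = 1 − 6×2 / (5×24) = 1 − 12/120 ≈ 0.900

0.900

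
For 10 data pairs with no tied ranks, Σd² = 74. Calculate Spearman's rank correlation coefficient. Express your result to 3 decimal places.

0.552

ρ = 1 − 6Σd² / [n(n²−1)] = 1 − 6×74 / (10×99)
  = 1 − 444/990 = 1 − 0.4485 ≈ 0.552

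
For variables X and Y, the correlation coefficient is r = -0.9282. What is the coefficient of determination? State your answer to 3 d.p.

r² = (-0.9282)² = 0.862

0.862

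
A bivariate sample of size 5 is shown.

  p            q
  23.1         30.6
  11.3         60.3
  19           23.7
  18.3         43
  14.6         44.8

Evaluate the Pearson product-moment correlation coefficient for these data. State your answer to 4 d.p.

-0.8428

n = 5, Σp = 86.3, Σq = 202.4, Σp² = 1570.35, Σq² = 8990.18, Σpq = 3279.53
nΣpq − ΣpΣq = 16397.65 − 17467.12 = -1069.47
nΣp² − (Σp)² = 7851.75 − 7447.69 = 404.06; nΣq² − (Σq)² = 44950.9 − 40965.76 = 3985.14
r = -1069.47 / √(404.06 × 3985.14) = -1069.47 / 1268.9506 ≈ -0.8428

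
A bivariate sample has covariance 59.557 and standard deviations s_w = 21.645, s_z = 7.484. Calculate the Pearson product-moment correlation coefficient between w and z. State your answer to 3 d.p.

r = Cov(w,z) / (s_w · s_z) = 59.557 / (21.645 × 7.484)
  = 59.557 / 161.9912 ≈ 0.368

0.368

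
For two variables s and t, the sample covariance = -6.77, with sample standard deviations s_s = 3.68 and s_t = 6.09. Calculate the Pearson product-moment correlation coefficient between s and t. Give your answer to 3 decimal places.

-0.302

r = Cov(s,t) / (s_s · s_t) = -6.77 / (3.68 × 6.09)
  = -6.77 / 22.4112 ≈ -0.302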